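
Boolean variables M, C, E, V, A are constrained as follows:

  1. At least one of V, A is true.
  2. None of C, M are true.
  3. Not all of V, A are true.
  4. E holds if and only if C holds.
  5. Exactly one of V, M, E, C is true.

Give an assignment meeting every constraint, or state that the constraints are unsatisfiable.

M = False, C = False, E = False, V = True, A = False

  (1) {V, A}: 1 true — at least one ✓
  (2) {C, M}: 0 true — none ✓
  (3) {V, A}: 1/2 true — not all ✓
  (4) E=F, C=F — same ✓
  (5) {V, M, E, C}: 1 true — exactly one ✓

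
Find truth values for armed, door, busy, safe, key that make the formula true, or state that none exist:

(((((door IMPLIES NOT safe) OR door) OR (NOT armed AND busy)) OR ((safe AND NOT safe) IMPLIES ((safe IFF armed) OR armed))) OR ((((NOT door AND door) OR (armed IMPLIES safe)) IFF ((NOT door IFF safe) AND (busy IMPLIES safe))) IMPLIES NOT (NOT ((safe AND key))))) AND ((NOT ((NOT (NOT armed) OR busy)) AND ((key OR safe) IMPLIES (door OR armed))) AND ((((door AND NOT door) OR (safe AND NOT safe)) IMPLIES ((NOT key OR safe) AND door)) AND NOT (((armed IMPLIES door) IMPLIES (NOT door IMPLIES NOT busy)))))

Case busy = True: the conjunct NOT ((NOT (NOT armed) OR busy)) becomes NOT ((NOT (NOT armed) OR True)) = False.
Case busy = False: the conjunct NOT (((armed IMPLIES door) IMPLIES (NOT door IMPLIES NOT busy))) becomes NOT (((armed IMPLIES door) IMPLIES True)) = False.
Both cases fail — unsatisfiable.

Unsatisfiable — no assignment works.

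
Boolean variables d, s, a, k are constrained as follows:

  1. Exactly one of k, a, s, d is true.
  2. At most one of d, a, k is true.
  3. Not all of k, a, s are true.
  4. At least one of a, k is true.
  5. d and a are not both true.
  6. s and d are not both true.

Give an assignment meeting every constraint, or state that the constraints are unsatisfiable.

d = False; s = False; a = False; k = True

  (1) {k, a, s, d}: 1 true — exactly one ✓
  (2) {d, a, k}: 1 true — at most one ✓
  (3) {k, a, s}: 1/3 true — not all ✓
  (4) {a, k}: 1 true — at least one ✓
  (5) d=F, a=F — not both ✓
  (6) s=F, d=F — not both ✓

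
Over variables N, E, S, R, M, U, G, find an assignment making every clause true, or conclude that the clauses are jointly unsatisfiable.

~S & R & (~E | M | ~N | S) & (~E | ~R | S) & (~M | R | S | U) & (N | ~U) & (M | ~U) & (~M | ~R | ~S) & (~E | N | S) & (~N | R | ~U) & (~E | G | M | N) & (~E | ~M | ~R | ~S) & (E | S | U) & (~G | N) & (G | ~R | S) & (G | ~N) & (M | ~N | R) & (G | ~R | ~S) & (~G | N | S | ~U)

Unit clause (~S) forces S = False.
Unit clause (R) forces R = True.
In (~E | ~R | S) only ~E is left, so E = False.
In (E | S | U) only U is left, so U = True.
In (G | ~R | S) only G is left, so G = True.
In (~G | N | S | ~U) only N is left, so N = True.
In (M | ~U) only M is left, so M = True.
All clauses satisfied.

N=T; E=F; S=F; R=T; M=T; U=T; G=T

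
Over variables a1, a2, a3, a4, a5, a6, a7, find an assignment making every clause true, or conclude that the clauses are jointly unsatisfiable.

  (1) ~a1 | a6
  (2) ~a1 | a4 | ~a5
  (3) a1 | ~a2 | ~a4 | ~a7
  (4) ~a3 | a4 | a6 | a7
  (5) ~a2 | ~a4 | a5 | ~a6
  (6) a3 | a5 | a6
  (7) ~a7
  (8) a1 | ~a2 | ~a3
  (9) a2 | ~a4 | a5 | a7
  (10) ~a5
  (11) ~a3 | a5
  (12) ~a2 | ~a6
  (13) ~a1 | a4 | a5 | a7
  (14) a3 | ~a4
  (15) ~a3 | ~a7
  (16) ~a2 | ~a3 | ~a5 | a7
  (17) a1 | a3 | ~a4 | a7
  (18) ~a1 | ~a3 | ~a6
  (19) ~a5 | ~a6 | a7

a1 = False; a2 = False; a3 = False; a4 = False; a5 = False; a6 = True; a7 = False

Unit clause (~a7) forces a7 = False.
Unit clause (~a5) forces a5 = False.
In (~a3 | a5) only ~a3 is left, so a3 = False.
In (a3 | ~a4) only ~a4 is left, so a4 = False.
In (a3 | a5 | a6) only a6 is left, so a6 = True.
In (~a2 | ~a6) only ~a2 is left, so a2 = False.
In (~a1 | a4 | a5 | a7) only ~a1 is left, so a1 = False.
All clauses satisfied.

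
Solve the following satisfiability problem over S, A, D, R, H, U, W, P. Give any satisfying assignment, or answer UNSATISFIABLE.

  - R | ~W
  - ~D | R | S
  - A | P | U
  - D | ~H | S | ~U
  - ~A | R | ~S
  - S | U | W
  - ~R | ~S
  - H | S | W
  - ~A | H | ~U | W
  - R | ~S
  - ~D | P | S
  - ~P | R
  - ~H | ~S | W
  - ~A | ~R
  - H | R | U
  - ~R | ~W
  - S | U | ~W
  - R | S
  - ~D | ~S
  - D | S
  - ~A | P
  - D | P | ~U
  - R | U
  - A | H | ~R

S = False; A = False; D = True; R = True; H = True; U = True; W = False; P = True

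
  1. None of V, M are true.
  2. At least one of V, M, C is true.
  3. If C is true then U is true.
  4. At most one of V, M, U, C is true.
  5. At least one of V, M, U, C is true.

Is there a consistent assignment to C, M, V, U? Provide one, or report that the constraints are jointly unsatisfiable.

The formula is unsatisfiable.

Case M = True:
  Constraint (1) is violated (M=T) — contradiction.
Case M = False:
  (1) forces V = False.
  (2) with V=F, M=F forces C = True.
  (3) with C=T forces U = True.
  Constraint (4) is violated (U=T, C=T) — contradiction.
Both cases fail — unsatisfiable.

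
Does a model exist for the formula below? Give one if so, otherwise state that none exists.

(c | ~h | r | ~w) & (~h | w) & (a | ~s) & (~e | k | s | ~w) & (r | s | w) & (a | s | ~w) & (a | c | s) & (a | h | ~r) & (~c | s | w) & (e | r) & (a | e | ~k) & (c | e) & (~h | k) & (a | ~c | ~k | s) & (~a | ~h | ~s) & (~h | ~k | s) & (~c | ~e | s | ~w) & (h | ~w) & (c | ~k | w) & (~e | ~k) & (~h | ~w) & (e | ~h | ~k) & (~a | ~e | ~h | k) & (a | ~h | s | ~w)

Set e = True.
  then (~e | ~k) forces k = False.
  then (~h | k) forces h = False.
  then (h | ~w) forces w = False.
Set s = True.
  then (a | ~s) forces a = True.
Set c = True.
Set r = True.
All clauses satisfied.

e: True; s: True; c: True; r: True; a: True; h: False; k: False; w: False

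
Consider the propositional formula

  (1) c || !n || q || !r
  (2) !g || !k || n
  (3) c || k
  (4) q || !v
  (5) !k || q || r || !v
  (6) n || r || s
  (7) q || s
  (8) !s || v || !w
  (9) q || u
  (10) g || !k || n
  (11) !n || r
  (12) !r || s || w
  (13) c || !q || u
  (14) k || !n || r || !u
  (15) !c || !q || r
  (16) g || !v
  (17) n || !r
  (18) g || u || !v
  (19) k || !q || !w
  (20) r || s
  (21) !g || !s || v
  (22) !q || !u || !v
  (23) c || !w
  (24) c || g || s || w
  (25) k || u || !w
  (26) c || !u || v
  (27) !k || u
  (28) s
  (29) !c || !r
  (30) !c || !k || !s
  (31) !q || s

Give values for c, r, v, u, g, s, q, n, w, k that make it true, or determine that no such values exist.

Unit clause (s) forces s = True.
Set c = True.
  then (!c || !r) forces r = False.
  then (!c || !k || !s) forces k = False.
  then (!n || r) forces n = False.
  then (!c || !q || r) forces q = False.
  then (q || !v) forces v = False.
  then (!s || v || !w) forces w = False.
  then (q || u) forces u = True.
  then (!g || !s || v) forces g = False.
All clauses satisfied.

c = True, r = False, v = False, u = True, g = False, s = True, q = False, n = False, w = False, k = False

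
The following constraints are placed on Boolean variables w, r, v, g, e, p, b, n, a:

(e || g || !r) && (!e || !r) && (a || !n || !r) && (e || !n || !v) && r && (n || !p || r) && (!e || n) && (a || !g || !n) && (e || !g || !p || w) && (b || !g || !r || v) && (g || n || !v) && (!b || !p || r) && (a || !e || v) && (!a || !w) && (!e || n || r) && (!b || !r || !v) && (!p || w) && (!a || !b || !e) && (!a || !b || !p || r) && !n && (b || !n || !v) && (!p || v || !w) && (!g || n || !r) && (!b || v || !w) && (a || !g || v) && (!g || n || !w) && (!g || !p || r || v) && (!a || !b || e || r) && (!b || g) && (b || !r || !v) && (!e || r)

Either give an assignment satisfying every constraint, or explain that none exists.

Case r = True:
  (!e || !r) forces e = False.
  (e || g || !r) forces g = True.
  (!n) forces n = False.
  Clause (!g || n || !r) is falsified — contradiction.
Case r = False:
  Clause (r) is falsified — contradiction.
Both cases fail, so the formula is unsatisfiable.

No satisfying assignment exists.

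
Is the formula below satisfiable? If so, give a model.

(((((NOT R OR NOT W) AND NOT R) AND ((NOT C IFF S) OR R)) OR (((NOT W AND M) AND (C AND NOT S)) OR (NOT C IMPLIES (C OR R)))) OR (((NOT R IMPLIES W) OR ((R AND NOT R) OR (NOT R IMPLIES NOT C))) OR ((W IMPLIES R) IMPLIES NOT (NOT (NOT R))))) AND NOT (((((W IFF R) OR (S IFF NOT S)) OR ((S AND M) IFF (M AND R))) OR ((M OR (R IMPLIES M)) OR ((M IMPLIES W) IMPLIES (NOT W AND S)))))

The conjunct NOT (((((W IFF R) OR (S IFF NOT S)) OR ((S AND M) IFF (M AND R))) OR ((M OR (R IMPLIES M)) OR ((M IMPLIES W) IMPLIES (NOT W AND S))))) is unsatisfiable on its own:
  M = True: this becomes NOT (((((W IFF R) OR (S IFF NOT S)) OR (S IFF R)) OR True)) = False.
  M = False: this becomes NOT ((True OR (NOT R OR (NOT W AND S)))) = False.
So the whole conjunction is unsatisfiable.

Unsatisfiable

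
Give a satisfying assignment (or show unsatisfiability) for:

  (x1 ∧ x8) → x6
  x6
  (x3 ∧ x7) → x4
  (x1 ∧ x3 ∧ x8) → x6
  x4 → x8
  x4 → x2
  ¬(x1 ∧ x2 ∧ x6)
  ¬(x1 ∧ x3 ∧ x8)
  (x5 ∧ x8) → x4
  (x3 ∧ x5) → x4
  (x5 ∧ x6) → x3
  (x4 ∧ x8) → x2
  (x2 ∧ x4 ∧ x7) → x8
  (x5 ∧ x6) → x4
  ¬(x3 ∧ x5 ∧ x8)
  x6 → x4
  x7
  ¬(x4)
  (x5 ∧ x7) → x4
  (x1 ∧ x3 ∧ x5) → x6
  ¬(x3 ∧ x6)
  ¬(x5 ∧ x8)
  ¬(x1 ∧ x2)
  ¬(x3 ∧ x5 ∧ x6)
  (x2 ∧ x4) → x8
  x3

No satisfying assignment exists.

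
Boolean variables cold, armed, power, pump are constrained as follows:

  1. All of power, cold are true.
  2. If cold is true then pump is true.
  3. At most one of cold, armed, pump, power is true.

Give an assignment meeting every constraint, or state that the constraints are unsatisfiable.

The formula is unsatisfiable.

Case power = True:
  (1) forces cold = True.
  Constraint (3) is violated (cold=T, power=T) — contradiction.
Case power = False:
  Constraint (1) is violated (power=F) — contradiction.
Both cases fail — unsatisfiable.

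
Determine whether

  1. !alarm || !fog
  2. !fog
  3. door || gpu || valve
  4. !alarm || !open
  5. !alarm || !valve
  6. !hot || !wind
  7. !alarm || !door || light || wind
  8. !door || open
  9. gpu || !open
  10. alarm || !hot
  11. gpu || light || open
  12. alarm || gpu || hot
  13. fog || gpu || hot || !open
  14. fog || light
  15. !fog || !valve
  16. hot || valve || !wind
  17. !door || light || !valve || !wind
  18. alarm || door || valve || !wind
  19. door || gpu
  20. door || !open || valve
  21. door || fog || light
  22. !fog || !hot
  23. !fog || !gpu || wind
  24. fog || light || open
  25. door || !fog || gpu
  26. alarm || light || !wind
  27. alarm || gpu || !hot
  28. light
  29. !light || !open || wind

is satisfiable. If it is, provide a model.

Unit clause (!fog) forces fog = False.
In (fog || light) only light is left, so light = True.
Set valve = True.
  then (!alarm || !valve) forces alarm = False.
  then (alarm || !hot) forces hot = False.
  then (alarm || gpu || hot) forces gpu = True.
Set open = True.
  then (!light || !open || wind) forces wind = True.
Set door = False.
All clauses satisfied.

valve=T, open=T, gpu=T, wind=T, fog=F, hot=F, door=F, light=T, alarm=F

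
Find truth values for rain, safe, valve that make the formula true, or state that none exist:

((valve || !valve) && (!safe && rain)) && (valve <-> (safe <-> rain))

rain = True, safe = False, valve = False

  (valve || !valve) && (!safe && rain) = True
    valve || !valve = True
      !valve = True
    !safe && rain = True
      !safe = True
  valve <-> (safe <-> rain) = True
    safe <-> rain = False
Both conjuncts True, so the formula holds.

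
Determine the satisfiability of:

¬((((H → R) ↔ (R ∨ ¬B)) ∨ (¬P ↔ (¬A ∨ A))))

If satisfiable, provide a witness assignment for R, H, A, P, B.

R=F; H=F; A=F; P=T; B=T

  ¬((((H → R) ↔ (R ∨ ¬B)) ∨ (¬P ↔ (¬A ∨ A)))) = True
    ((H → R) ↔ (R ∨ ¬B)) ∨ (¬P ↔ (¬A ∨ A)) = False
      (H → R) ↔ (R ∨ ¬B) = False
        H → R = True
        R ∨ ¬B = False
          ¬B = False
      ¬P ↔ (¬A ∨ A) = False
        ¬P = False
        ¬A ∨ A = True
          ¬A = True
The formula evaluates to True.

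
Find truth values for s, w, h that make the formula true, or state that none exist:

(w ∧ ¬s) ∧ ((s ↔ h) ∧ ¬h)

s = False, w = True, h = False

  w ∧ ¬s = True
    ¬s = True
  (s ↔ h) ∧ ¬h = True
    s ↔ h = True
    ¬h = True
Both conjuncts True, so the formula holds.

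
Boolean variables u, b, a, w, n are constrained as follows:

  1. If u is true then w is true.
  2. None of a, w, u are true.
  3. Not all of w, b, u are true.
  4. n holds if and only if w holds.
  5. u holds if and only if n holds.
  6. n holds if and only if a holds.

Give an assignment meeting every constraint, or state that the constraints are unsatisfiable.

u = False, b = True, a = False, w = False, n = False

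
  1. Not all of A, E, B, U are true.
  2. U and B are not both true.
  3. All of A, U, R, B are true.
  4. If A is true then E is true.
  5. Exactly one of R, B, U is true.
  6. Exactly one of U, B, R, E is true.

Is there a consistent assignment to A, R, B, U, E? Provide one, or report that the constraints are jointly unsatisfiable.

UNSATISFIABLE

Case B = True:
  (2) with B=T forces U = False.
  Constraint (3) is violated (U=F) — contradiction.
Case B = False:
  Constraint (3) is violated (B=F) — contradiction.
Both cases fail — unsatisfiable.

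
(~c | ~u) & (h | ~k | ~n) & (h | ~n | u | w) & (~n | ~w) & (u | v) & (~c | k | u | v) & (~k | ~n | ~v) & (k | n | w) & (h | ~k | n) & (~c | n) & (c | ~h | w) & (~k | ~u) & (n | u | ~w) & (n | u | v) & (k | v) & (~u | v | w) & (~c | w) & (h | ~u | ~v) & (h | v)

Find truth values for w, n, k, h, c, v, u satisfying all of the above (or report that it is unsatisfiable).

Set w = True.
  then (~n | ~w) forces n = False.
  then (~c | n) forces c = False.
  then (n | u | ~w) forces u = True.
  then (~k | ~u) forces k = False.
  then (k | v) forces v = True.
  then (h | ~u | ~v) forces h = True.
All clauses satisfied.

w=T, n=F, k=F, h=T, c=F, v=T, u=T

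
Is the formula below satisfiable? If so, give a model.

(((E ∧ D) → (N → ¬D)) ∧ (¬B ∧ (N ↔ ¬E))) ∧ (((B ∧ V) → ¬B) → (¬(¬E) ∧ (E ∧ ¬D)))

B=F, N=F, E=T, V=F, D=F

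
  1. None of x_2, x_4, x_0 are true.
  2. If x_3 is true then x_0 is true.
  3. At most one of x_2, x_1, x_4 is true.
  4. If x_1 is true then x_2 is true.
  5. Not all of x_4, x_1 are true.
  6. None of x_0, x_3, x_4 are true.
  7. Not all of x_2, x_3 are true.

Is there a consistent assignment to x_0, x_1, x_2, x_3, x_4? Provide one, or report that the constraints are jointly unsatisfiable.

x_0 = False, x_1 = False, x_2 = False, x_3 = False, x_4 = False

  (1) {x_2, x_4, x_0}: 0 true — none ✓
  (2) x_3=F ⇒ x_0: vacuous ✓
  (3) {x_2, x_1, x_4}: 0 true — at most one ✓
  (4) x_1=F ⇒ x_2: vacuous ✓
  (5) {x_4, x_1}: 0/2 true — not all ✓
  (6) {x_0, x_3, x_4}: 0 true — none ✓
  (7) {x_2, x_3}: 0/2 true — not all ✓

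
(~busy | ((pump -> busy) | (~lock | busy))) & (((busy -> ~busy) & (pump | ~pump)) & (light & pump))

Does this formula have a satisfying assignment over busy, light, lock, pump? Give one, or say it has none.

busy=F, light=T, lock=F, pump=T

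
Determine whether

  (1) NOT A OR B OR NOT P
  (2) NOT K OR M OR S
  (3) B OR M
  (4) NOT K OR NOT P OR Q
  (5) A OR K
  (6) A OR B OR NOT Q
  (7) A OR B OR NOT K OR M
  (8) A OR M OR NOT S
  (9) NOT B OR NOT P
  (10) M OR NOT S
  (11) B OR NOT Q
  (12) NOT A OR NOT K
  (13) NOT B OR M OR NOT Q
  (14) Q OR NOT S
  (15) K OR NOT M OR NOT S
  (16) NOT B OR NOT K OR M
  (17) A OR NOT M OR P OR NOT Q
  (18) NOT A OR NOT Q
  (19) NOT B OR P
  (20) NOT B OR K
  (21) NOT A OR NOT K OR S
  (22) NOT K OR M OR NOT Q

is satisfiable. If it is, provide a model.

Set P = False.
  then (NOT B OR P) forces B = False.
  then (B OR M) forces M = True.
  then (B OR NOT Q) forces Q = False.
  then (Q OR NOT S) forces S = False.
Set A = False.
  then (A OR K) forces K = True.
All clauses satisfied.

P = False, A = False, K = True, M = True, S = False, B = False, Q = False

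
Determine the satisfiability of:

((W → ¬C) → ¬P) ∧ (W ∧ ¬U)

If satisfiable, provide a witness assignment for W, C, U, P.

W = True, C = True, U = False, P = True

  (W → ¬C) → ¬P = True
    W → ¬C = False
      ¬C = False
    ¬P = False
  W ∧ ¬U = True
    ¬U = True
Both conjuncts True, so the formula holds.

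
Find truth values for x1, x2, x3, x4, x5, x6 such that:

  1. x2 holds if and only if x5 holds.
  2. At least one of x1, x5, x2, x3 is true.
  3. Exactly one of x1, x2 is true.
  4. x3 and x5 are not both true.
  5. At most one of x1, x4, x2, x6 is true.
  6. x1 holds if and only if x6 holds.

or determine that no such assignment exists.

x1 = False, x2 = True, x3 = False, x4 = False, x5 = True, x6 = False

  (1) x2=T, x5=T — same ✓
  (2) {x1, x5, x2, x3}: 2 true — at least one ✓
  (3) {x1, x2}: 1 true — exactly one ✓
  (4) x3=F, x5=T — not both ✓
  (5) {x1, x4, x2, x6}: 1 true — at most one ✓
  (6) x1=F, x6=F — same ✓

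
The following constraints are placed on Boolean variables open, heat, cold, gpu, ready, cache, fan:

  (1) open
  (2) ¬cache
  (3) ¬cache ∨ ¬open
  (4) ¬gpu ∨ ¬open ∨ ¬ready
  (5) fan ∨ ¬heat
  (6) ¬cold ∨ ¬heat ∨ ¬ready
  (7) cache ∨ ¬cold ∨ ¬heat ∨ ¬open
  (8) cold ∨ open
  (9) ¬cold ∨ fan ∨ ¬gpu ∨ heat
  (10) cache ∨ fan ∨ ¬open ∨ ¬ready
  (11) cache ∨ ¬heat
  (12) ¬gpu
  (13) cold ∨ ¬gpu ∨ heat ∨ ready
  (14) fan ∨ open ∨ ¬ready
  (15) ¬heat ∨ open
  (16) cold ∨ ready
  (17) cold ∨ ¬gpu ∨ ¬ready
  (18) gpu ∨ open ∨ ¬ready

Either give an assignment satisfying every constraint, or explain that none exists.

Unit clause (open) forces open = True.
Unit clause (¬cache) forces cache = False.
In (cache ∨ ¬heat) only ¬heat is left, so heat = False.
Unit clause (¬gpu) forces gpu = False.
Set cold = True.
Set ready = False.
Set fan = False.
All clauses satisfied.

open = True; heat = False; cold = True; gpu = False; ready = False; cache = False; fan = False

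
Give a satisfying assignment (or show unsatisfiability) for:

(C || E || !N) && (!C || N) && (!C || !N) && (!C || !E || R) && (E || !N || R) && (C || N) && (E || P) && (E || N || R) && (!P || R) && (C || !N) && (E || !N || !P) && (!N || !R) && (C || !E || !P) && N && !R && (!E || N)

Unsatisfiable

Case N = True:
  (!C || !N) forces C = False.
  Clause (C || !N) is falsified — contradiction.
Case N = False:
  Clause (N) is falsified — contradiction.
Both cases fail, so the formula is unsatisfiable.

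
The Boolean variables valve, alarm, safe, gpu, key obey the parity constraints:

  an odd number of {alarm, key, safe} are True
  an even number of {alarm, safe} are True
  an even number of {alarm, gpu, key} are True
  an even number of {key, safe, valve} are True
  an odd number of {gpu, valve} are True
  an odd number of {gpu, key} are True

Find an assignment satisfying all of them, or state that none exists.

No satisfying assignment exists.

Adding constraints 2, 3, 4, 5 mod 2: every variable appears an even number of times on the left, so the left side is 0.
But the right sides sum to 1 (mod 2). 0 ≠ 1 — the system is inconsistent.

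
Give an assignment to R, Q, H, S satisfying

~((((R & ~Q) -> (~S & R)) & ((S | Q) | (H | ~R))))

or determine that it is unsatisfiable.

R=T; Q=F; H=F; S=T

  ~((((R & ~Q) -> (~S & R)) & ((S | Q) | (H | ~R)))) = True
    ((R & ~Q) -> (~S & R)) & ((S | Q) | (H | ~R)) = False
      (R & ~Q) -> (~S & R) = False
        R & ~Q = True
          ~Q = True
        ~S & R = False
          ~S = False
      (S | Q) | (H | ~R) = True
        S | Q = True
        H | ~R = False
          ~R = False
The formula evaluates to True.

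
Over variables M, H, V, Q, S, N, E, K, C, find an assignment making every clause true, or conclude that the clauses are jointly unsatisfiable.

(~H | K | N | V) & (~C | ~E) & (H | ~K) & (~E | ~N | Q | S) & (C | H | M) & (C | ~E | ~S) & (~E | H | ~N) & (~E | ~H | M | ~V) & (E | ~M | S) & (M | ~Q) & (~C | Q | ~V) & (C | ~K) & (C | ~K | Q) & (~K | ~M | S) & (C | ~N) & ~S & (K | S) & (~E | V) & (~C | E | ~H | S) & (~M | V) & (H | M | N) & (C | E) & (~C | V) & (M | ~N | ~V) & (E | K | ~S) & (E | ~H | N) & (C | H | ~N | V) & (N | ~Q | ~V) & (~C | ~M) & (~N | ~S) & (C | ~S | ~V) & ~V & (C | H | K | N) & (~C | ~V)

Case V = True:
  Clause (~V) is falsified — contradiction.
Case V = False:
  (~S) forces S = False.
  (K | S) forces K = True.
  (H | ~K) forces H = True.
  (C | ~K) forces C = True.
  Clause (~C | V) is falsified — contradiction.
Both cases fail, so the formula is unsatisfiable.

Unsatisfiable — no assignment works.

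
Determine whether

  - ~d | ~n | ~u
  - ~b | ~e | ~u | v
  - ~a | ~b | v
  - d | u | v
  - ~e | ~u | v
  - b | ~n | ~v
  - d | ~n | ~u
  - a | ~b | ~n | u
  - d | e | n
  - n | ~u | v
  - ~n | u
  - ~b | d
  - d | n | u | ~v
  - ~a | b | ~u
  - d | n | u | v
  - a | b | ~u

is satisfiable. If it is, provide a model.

e = True; d = True; a = True; b = True; u = True; v = True; n = False

Set e = True.
Set d = True.
Set a = True.
Set b = True.
  then (~a | ~b | v) forces v = True.
Set u = True.
  then (~d | ~n | ~u) forces n = False.
All clauses satisfied.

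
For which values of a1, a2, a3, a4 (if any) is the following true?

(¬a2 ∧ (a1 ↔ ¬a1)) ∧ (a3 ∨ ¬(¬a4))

The formula is unsatisfiable.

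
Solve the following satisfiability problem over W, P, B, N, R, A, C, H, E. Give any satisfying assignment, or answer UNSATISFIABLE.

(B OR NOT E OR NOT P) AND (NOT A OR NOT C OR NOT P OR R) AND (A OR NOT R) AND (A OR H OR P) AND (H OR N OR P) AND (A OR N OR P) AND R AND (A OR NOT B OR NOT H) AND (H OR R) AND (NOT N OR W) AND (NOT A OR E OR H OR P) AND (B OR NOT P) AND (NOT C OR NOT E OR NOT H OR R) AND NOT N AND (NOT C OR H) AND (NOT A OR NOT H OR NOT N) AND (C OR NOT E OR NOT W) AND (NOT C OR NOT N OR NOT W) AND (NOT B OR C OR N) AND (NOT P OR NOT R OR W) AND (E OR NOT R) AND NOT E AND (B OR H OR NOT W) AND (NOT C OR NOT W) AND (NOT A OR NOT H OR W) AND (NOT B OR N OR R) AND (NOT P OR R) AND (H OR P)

Unsatisfiable — no assignment works.

Case E = True:
  Clause (NOT E) is falsified — contradiction.
Case E = False:
  (R) forces R = True.
  Clause (E OR NOT R) is falsified — contradiction.
Both cases fail, so the formula is unsatisfiable.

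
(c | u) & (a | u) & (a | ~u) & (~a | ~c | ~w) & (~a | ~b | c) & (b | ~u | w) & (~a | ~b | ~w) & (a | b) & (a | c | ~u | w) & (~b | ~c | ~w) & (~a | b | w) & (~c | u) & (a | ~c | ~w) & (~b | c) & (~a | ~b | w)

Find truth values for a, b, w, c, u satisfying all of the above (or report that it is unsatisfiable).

Try a = False:
  (a | u) forces u = True.
  clause (a | ~u) is falsified — backtrack.
So a = True.
Set b = False.
  then (~a | b | w) forces w = True.
  then (~a | ~c | ~w) forces c = False.
  then (c | u) forces u = True.
All clauses satisfied.

a = True, b = False, w = True, c = False, u = True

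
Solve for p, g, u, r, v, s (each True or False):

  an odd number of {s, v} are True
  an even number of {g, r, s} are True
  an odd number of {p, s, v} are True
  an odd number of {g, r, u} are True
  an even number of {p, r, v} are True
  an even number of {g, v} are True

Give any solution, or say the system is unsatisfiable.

p: False, g: True, u: True, r: True, v: True, s: False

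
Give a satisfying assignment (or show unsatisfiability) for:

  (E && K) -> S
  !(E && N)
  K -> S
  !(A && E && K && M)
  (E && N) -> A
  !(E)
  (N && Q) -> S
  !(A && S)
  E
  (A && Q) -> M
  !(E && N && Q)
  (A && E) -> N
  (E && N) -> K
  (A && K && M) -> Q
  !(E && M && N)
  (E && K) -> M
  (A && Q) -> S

Case E = True:
  Clause (!E) is falsified — contradiction.
Case E = False:
  Clause (E) is falsified — contradiction.
Both cases fail, so the formula is unsatisfiable.

The formula is unsatisfiable.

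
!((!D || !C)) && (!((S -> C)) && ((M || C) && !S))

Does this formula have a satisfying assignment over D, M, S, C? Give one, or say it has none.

Unsatisfiable

Case S = True: the conjunct !S is False.
Case S = False: the conjunct !((S -> C)) becomes !((False -> C)) = False.
Both cases fail — unsatisfiable.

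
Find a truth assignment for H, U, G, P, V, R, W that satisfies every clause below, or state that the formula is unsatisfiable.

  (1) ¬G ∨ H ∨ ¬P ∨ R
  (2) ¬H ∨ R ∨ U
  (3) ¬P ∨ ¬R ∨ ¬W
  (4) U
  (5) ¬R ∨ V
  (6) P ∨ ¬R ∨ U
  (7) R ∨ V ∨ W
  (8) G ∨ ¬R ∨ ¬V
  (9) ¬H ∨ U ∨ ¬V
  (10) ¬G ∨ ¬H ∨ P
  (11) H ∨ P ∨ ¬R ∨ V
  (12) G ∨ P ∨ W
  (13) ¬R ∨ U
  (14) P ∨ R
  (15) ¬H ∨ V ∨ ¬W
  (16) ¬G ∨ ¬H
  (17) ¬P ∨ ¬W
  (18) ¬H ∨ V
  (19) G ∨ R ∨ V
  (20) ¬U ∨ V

H = False, U = True, G = False, P = True, V = True, R = False, W = False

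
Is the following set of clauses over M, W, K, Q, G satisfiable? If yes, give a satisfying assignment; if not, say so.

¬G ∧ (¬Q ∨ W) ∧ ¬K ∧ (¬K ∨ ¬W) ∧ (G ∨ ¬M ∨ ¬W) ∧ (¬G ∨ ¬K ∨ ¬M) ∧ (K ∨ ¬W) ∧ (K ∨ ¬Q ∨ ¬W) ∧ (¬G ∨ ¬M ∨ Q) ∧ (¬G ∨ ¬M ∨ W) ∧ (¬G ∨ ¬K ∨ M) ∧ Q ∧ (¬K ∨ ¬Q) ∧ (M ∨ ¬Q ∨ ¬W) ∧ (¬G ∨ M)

Case K = True:
  Clause (¬K) is falsified — contradiction.
Case K = False:
  (¬G) forces G = False.
  (K ∨ ¬W) forces W = False.
  (¬Q ∨ W) forces Q = False.
  Clause (Q) is falsified — contradiction.
Both cases fail, so the formula is unsatisfiable.

UNSATISFIABLE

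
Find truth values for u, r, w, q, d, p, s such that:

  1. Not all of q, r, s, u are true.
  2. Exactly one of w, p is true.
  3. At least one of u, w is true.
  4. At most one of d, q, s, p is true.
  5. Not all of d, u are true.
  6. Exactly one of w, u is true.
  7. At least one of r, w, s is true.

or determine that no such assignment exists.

u: True, r: True, w: False, q: False, d: False, p: True, s: False

  (1) {q, r, s, u}: 2/4 true — not all ✓
  (2) {w, p}: 1 true — exactly one ✓
  (3) {u, w}: 1 true — at least one ✓
  (4) {d, q, s, p}: 1 true — at most one ✓
  (5) {d, u}: 1/2 true — not all ✓
  (6) {w, u}: 1 true — exactly one ✓
  (7) {r, w, s}: 1 true — at least one ✓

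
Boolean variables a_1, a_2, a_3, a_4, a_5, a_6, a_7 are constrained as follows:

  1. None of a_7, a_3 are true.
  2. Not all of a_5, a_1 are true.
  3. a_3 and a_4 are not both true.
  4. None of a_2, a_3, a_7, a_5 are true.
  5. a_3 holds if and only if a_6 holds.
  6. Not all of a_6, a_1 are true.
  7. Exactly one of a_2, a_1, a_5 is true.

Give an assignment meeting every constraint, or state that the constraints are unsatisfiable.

a_1 = True, a_2 = False, a_3 = False, a_4 = False, a_5 = False, a_6 = False, a_7 = False

  (1) {a_7, a_3}: 0 true — none ✓
  (2) {a_5, a_1}: 1/2 true — not all ✓
  (3) a_3=F, a_4=F — not both ✓
  (4) {a_2, a_3, a_7, a_5}: 0 true — none ✓
  (5) a_3=F, a_6=F — same ✓
  (6) {a_6, a_1}: 1/2 true — not all ✓
  (7) {a_2, a_1, a_5}: 1 true — exactly one ✓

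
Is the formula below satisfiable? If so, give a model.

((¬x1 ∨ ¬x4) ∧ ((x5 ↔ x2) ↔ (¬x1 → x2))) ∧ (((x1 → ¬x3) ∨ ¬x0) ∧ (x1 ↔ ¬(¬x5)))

x0=F, x1=T, x2=T, x3=T, x4=F, x5=T

  (¬x1 ∨ ¬x4) ∧ ((x5 ↔ x2) ↔ (¬x1 → x2)) = True
    ¬x1 ∨ ¬x4 = True
      ¬x1 = False
      ¬x4 = True
    (x5 ↔ x2) ↔ (¬x1 → x2) = True
      x5 ↔ x2 = True
      ¬x1 → x2 = True
        ¬x1 = False
  ((x1 → ¬x3) ∨ ¬x0) ∧ (x1 ↔ ¬(¬x5)) = True
    (x1 → ¬x3) ∨ ¬x0 = True
      x1 → ¬x3 = False
        ¬x3 = False
      ¬x0 = True
    x1 ↔ ¬(¬x5) = True
      ¬(¬x5) = True
        ¬x5 = False
Both conjuncts True, so the formula holds.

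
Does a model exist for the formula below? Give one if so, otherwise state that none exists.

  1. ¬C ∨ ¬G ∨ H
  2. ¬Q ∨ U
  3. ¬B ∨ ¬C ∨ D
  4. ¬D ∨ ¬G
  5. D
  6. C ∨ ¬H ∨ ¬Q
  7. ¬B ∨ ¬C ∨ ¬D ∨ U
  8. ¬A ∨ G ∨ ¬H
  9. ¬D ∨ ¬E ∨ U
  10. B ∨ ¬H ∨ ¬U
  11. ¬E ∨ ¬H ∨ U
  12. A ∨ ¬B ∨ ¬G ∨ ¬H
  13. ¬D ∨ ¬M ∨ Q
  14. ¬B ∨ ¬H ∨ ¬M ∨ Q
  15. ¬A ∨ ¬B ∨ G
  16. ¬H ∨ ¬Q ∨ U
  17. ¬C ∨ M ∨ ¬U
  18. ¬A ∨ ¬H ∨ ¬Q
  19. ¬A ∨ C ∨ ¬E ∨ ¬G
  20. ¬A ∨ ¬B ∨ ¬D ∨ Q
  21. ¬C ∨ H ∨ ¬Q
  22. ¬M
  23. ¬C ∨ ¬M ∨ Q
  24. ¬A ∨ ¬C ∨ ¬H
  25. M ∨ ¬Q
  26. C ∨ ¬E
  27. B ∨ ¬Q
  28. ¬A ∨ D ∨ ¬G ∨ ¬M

U = True, M = False, B = True, C = False, Q = False, A = False, G = False, D = True, H = False, E = False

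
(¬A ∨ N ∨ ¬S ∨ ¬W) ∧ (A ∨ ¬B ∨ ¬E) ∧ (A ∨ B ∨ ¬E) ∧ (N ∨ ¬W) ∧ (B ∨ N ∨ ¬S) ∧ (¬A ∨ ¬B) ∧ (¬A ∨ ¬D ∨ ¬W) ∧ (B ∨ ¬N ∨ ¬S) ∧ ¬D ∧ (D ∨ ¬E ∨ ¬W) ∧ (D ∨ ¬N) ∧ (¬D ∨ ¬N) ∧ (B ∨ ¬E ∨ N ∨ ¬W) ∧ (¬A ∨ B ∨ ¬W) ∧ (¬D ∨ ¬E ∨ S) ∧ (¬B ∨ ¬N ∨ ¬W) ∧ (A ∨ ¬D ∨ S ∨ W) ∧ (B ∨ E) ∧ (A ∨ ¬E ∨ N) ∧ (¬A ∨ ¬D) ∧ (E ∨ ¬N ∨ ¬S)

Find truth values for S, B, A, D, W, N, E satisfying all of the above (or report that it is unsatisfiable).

S: False; B: False; A: True; D: False; W: False; N: False; E: True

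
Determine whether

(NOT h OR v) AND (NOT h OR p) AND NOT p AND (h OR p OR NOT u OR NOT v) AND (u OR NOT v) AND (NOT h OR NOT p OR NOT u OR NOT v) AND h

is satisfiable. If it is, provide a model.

The formula is unsatisfiable.

Case p = True:
  Clause (NOT p) is falsified — contradiction.
Case p = False:
  (NOT h OR p) forces h = False.
  Clause (h) is falsified — contradiction.
Both cases fail, so the formula is unsatisfiable.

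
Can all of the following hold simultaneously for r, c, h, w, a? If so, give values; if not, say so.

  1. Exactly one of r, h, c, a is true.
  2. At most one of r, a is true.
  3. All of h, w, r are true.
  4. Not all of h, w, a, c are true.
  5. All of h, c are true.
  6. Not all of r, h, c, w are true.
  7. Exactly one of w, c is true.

No satisfying assignment exists.

Case r = True:
  (1) with r=T forces h = False.
  Constraint (3) is violated (h=F) — contradiction.
Case r = False:
  Constraint (3) is violated (r=F) — contradiction.
Both cases fail — unsatisfiable.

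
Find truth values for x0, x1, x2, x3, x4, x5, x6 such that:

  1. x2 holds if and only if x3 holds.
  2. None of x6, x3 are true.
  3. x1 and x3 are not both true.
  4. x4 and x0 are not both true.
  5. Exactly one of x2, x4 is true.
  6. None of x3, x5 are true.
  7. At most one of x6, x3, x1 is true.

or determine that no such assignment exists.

x0 = False, x1 = True, x2 = False, x3 = False, x4 = True, x5 = False, x6 = False

  (1) x2=F, x3=F — same ✓
  (2) {x6, x3}: 0 true — none ✓
  (3) x1=T, x3=F — not both ✓
  (4) x4=T, x0=F — not both ✓
  (5) {x2, x4}: 1 true — exactly one ✓
  (6) {x3, x5}: 0 true — none ✓
  (7) {x6, x3, x1}: 1 true — at most one ✓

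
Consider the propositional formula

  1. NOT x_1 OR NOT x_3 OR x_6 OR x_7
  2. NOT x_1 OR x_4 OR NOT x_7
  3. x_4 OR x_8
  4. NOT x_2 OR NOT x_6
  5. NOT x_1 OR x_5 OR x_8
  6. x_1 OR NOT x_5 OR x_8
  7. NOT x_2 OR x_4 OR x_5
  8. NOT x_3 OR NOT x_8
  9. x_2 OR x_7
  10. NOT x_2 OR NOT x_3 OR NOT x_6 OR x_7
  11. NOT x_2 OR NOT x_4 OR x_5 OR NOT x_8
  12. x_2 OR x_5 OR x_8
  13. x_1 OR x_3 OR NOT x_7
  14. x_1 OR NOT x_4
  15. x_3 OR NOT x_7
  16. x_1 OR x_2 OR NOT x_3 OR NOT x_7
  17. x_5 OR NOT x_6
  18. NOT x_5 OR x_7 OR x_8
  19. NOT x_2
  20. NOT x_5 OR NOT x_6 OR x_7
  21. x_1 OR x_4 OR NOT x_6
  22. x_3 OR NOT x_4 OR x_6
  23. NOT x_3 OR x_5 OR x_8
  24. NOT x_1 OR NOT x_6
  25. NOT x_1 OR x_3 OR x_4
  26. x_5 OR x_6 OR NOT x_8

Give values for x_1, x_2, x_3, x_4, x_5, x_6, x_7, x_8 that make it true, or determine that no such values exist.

x_1 = True; x_2 = False; x_3 = True; x_4 = True; x_5 = True; x_6 = False; x_7 = True; x_8 = False

Unit clause (NOT x_2) forces x_2 = False.
In (x_2 OR x_7) only x_7 is left, so x_7 = True.
In (x_3 OR NOT x_7) only x_3 is left, so x_3 = True.
In (x_1 OR x_2 OR NOT x_3 OR NOT x_7) only x_1 is left, so x_1 = True.
In (NOT x_1 OR NOT x_6) only NOT x_6 is left, so x_6 = False.
In (NOT x_1 OR x_4 OR NOT x_7) only x_4 is left, so x_4 = True.
In (NOT x_3 OR NOT x_8) only NOT x_8 is left, so x_8 = False.
In (x_2 OR x_5 OR x_8) only x_5 is left, so x_5 = True.
All clauses satisfied.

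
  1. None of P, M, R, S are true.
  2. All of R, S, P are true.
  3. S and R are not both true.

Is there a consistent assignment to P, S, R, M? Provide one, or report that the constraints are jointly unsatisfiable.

Case P = True:
  Constraint (1) is violated (P=T) — contradiction.
Case P = False:
  Constraint (2) is violated (P=F) — contradiction.
Both cases fail — unsatisfiable.

UNSATISFIABLE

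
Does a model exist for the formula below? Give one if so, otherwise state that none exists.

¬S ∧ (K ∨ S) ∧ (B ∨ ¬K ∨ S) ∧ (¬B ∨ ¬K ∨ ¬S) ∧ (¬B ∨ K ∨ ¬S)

Unit clause (¬S) forces S = False.
In (K ∨ S) only K is left, so K = True.
In (B ∨ ¬K ∨ S) only B is left, so B = True.
Check each clause:
  (¬S): ¬S holds.
  (K ∨ S): K holds.
  (B ∨ ¬K ∨ S): B holds.
  (¬B ∨ ¬K ∨ ¬S): ¬S holds.
  (¬B ∨ K ∨ ¬S): K holds.
All clauses satisfied.

K = True; S = False; B = True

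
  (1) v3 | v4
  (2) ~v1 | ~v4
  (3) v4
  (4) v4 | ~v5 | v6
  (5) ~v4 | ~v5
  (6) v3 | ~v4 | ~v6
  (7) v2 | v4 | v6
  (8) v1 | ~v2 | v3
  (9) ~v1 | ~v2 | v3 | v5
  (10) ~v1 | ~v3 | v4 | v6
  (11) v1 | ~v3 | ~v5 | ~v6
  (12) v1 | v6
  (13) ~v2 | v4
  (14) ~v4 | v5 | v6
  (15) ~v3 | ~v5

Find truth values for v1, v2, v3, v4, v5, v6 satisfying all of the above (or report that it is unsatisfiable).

v1: False, v2: False, v3: True, v4: True, v5: False, v6: True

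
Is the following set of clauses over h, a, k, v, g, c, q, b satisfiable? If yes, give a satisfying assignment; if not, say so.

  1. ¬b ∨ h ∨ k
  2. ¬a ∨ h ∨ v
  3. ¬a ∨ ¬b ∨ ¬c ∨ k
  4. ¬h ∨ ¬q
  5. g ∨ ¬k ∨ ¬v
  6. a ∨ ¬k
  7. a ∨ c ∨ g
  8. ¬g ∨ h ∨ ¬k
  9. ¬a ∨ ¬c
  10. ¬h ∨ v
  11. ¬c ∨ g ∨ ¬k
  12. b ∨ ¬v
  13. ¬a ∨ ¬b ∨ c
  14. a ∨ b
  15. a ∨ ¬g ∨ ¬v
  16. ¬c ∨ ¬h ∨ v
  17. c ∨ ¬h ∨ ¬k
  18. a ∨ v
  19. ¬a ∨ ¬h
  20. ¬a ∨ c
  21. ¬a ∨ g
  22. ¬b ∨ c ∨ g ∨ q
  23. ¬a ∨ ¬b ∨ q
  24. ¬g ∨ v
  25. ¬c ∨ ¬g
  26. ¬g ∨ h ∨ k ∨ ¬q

Set h = True.
  then (¬h ∨ ¬q) forces q = False.
  then (¬h ∨ v) forces v = True.
  then (b ∨ ¬v) forces b = True.
  then (¬a ∨ ¬h) forces a = False.
  then (a ∨ ¬k) forces k = False.
  then (a ∨ ¬g ∨ ¬v) forces g = False.
  then (¬b ∨ c ∨ g ∨ q) forces c = True.
All clauses satisfied.

h = True, a = False, k = False, v = True, g = False, c = True, q = False, b = True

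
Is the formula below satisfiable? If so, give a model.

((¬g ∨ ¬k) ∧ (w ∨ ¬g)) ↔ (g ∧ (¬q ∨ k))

k=F, g=T, w=T, q=F

  ((¬g ∨ ¬k) ∧ (w ∨ ¬g)) ↔ (g ∧ (¬q ∨ k)) = True
    (¬g ∨ ¬k) ∧ (w ∨ ¬g) = True
      ¬g ∨ ¬k = True
        ¬g = False
        ¬k = True
      w ∨ ¬g = True
        ¬g = False
    g ∧ (¬q ∨ k) = True
      ¬q ∨ k = True
        ¬q = True
The formula evaluates to True.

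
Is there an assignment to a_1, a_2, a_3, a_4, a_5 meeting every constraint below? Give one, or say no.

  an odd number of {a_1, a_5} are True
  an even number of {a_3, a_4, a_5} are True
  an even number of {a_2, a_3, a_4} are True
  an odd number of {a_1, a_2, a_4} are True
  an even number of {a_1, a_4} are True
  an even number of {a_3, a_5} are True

a_1=F, a_2=T, a_3=T, a_4=F, a_5=T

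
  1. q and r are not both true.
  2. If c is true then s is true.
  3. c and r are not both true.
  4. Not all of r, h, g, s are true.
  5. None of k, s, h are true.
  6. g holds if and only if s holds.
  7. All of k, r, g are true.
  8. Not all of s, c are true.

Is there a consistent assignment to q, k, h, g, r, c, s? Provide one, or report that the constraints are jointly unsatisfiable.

Unsatisfiable — no assignment works.

Case k = True:
  Constraint (5) is violated (k=T) — contradiction.
Case k = False:
  Constraint (7) is violated (k=F) — contradiction.
Both cases fail — unsatisfiable.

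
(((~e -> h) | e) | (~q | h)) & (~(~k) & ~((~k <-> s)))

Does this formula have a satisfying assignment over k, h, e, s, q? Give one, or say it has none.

k=T, h=F, e=F, s=T, q=F

  ((~e -> h) | e) | (~q | h) = True
    (~e -> h) | e = False
      ~e -> h = False
        ~e = True
    ~q | h = True
      ~q = True
  ~(~k) & ~((~k <-> s)) = True
    ~(~k) = True
      ~k = False
    ~((~k <-> s)) = True
      ~k <-> s = False
        ~k = False
Both conjuncts True, so the formula holds.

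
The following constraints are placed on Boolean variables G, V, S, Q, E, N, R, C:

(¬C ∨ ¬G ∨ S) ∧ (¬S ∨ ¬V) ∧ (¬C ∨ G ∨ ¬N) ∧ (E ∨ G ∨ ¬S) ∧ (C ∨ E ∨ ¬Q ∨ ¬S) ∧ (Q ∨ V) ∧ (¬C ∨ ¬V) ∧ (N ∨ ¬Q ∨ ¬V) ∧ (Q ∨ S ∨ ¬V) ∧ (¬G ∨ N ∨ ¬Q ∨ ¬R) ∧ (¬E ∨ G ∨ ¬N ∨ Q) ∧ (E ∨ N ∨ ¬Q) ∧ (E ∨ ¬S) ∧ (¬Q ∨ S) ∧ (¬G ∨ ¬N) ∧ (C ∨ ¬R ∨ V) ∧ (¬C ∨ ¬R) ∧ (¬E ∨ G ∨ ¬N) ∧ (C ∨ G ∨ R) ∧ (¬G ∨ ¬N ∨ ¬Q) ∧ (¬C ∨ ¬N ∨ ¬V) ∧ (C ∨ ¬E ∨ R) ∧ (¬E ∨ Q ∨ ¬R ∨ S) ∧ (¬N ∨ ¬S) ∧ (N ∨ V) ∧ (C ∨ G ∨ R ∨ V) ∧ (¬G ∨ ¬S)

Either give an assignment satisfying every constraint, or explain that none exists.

The formula is unsatisfiable.

Case S = True:
  (¬S ∨ ¬V) forces V = False.
  (Q ∨ V) forces Q = True.
  (E ∨ ¬S) forces E = True.
  (¬N ∨ ¬S) forces N = False.
  Clause (N ∨ V) is falsified — contradiction.
Case S = False:
  (¬Q ∨ S) forces Q = False.
  (Q ∨ V) forces V = True.
  Clause (Q ∨ S ∨ ¬V) is falsified — contradiction.
Both cases fail, so the formula is unsatisfiable.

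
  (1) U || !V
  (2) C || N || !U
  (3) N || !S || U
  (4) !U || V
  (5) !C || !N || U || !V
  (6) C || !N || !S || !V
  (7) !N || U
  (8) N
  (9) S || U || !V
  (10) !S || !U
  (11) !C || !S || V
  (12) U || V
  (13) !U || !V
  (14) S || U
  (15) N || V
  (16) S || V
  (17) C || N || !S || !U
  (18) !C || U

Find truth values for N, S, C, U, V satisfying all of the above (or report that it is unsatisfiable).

Unsatisfiable

Case N = True:
  (!N || U) forces U = True.
  (!U || V) forces V = True.
  Clause (!U || !V) is falsified — contradiction.
Case N = False:
  Clause (N) is falsified — contradiction.
Both cases fail, so the formula is unsatisfiable.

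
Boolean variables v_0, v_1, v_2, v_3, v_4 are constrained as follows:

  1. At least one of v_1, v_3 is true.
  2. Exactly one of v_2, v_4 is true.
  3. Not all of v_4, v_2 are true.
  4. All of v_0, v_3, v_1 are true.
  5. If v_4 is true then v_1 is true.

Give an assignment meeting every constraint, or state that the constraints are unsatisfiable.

v_0 = True, v_1 = True, v_2 = False, v_3 = True, v_4 = True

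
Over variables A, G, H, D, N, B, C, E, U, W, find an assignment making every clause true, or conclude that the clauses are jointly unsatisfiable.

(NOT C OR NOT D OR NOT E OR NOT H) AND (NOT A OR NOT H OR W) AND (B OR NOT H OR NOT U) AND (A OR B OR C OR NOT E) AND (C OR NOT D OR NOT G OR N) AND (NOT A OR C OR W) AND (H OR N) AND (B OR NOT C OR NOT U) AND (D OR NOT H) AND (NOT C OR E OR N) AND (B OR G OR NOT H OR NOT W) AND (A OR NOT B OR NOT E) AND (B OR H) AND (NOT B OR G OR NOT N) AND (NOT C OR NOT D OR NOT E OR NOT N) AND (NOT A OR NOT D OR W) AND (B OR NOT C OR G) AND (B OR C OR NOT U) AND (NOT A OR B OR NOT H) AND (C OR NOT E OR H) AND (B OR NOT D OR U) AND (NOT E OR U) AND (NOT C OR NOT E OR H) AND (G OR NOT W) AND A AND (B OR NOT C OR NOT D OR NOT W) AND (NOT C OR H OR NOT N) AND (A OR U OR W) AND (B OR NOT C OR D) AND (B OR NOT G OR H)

A = True; G = True; H = True; D = True; N = True; B = True; C = False; E = True; U = True; W = True

Unit clause (A) forces A = True.
Set G = True.
Set H = True.
  then (NOT A OR NOT H OR W) forces W = True.
  then (D OR NOT H) forces D = True.
  then (NOT A OR B OR NOT H) forces B = True.
Try N = False:
  (C OR NOT D OR NOT G OR N) forces C = True.
  (NOT C OR NOT D OR NOT E OR NOT H) forces E = False.
  clause (NOT C OR E OR N) is falsified — backtrack.
So N = True.
Set C = False.
Set E = True.
  then (NOT E OR U) forces U = True.
All clauses satisfied.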